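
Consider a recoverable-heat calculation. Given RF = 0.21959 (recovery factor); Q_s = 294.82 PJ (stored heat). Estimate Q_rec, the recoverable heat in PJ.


Q_rec = Q_s * RF
Q_rec = 294.82 * 0.21959
Q_rec = 64.740 PJ


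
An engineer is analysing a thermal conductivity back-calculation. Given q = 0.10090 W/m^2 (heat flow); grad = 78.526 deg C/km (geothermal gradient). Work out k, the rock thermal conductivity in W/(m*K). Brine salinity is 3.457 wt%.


k = q / (grad / 1000)
k = 0.10090 / (78.526 / 1000)
k = 1.2849 W/(m*K)


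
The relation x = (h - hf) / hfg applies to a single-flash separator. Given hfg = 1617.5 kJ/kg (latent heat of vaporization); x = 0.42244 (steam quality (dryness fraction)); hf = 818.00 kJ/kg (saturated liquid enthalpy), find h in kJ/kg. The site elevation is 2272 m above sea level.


h = hf + x * hfg
h = 818.00 + 0.42244 * 1617.5
h = 1501.3 kJ/kg


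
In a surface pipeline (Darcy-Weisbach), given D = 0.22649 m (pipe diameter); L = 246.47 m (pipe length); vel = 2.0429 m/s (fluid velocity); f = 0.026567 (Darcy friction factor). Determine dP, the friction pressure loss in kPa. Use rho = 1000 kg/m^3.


dP = f * (L/D) * (rho*vel^2/2) / 1000
dP = 0.026567 * (246.47/0.22649) * (1000*2.0429^2/2) / 1000
dP = 60.328 kPa


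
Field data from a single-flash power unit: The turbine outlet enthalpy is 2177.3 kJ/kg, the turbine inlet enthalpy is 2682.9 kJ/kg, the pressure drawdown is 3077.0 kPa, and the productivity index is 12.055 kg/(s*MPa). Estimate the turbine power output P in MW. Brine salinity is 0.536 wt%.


Step 1: mdot = PI * dP / 1000 = 12.055 * 3077.0 / 1000 = 37.09323 kg/s
Step 2: P = mdot*(h_in - h_out)/1000 = 37.09323*(2682.9 - 2177.3)/1000 = 18.754 MW
P = 18.754 MW


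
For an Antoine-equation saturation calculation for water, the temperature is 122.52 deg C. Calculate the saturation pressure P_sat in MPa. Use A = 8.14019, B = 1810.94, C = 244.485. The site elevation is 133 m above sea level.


P_sat = 10^(A - B/(C + T)) / 760 * 0.101325
P_sat = 10^(8.14019 - 1810.94/(244.485 + 122.52)) / 760 * 0.101325
P_sat = 0.21415 MPa


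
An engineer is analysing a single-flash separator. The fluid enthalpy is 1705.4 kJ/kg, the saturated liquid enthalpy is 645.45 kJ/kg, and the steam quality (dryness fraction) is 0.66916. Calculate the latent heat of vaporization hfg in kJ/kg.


hfg = (h - hf) / x
hfg = (1705.4 - 645.45) / 0.66916
hfg = 1584.0 kJ/kg


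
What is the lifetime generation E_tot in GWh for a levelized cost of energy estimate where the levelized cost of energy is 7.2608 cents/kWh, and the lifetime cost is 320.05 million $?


E_tot = C_tot / LCOE * 100
E_tot = 320.05 / 7.2608 * 100
E_tot = 4407.9 GWh


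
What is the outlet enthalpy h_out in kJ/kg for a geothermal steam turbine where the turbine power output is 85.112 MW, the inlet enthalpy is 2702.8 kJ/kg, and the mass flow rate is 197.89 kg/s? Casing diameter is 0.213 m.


h_out = h_in - P * 1000 / mdot
h_out = 2702.8 - 85.112 * 1000 / 197.89
h_out = 2272.7 kJ/kg


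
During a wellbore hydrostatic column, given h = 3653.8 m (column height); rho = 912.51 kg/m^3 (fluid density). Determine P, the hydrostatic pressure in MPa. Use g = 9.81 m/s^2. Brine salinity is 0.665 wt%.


P = rho * g * h / 1e6
P = 912.51 * 9.81 * 3653.8 / 1e6
P = 32.708 MPa


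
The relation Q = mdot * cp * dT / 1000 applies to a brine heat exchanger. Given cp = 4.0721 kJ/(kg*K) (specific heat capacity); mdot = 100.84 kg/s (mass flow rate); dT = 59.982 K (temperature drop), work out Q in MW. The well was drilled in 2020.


Q = mdot * cp * dT / 1000
Q = 100.84 * 4.0721 * 59.982 / 1000
Q = 24.630 MW


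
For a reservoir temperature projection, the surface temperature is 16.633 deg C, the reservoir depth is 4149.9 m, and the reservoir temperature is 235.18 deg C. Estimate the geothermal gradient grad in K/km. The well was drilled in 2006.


grad = (T_res - T_surf) / d * 1000
grad = (235.18 - 16.633) / 4149.9 * 1000
grad = 52.66320 deg C/km
Convert: 52.66320 deg C/km * 1.0 = 52.663 K/km
grad = 52.663 K/km


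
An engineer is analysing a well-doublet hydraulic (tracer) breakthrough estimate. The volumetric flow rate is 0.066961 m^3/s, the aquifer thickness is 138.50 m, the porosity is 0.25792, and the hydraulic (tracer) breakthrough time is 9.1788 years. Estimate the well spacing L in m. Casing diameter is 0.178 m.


L = sqrt(t_bt*365.25*86400*3*Qv / (pi*hr*phi))
L = sqrt(9.1788*365.25*86400*3*0.066961 / (pi*138.50*0.25792))
L = 720.07 m


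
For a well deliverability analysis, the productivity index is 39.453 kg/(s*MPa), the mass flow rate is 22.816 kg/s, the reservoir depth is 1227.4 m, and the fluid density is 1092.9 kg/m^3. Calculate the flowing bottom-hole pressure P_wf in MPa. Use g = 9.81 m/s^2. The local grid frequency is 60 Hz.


Step 1: P_i = rho*g*h/1e6 = 1092.9*9.81*1227.4/1e6 = 13.15938 MPa
Step 2: P_wf = P_i - mdot/PI = 13.15938 - 22.816/39.453 = 12.581 MPa
P_wf = 12.581 MPa


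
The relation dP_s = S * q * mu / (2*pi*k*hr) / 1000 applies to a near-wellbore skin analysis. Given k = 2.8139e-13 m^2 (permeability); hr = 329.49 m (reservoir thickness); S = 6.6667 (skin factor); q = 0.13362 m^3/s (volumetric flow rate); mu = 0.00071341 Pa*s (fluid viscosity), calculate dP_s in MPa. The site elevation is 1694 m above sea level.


dP_s = S * q * mu / (2*pi*k*hr) / 1000
dP_s = 6.6667 * 0.13362 * 0.00071341 / (2*pi*2.8139e-13*329.49) / 1000
dP_s = 1090.915 kPa
Convert: 1090.915 kPa * 0.001 = 1.0909 MPa
dP_s = 1.0909 MPa


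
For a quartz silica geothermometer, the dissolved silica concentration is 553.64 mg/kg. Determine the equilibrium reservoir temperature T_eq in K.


T_eq = 1309 / (5.19 - log10(SiO2)) - 273.15
T_eq = 1309 / (5.19 - log10(553.64)) - 273.15
T_eq = 261.8405 deg C
Convert to K: 261.8405 + 273.15 = 534.99 K
T_eq = 534.99 K


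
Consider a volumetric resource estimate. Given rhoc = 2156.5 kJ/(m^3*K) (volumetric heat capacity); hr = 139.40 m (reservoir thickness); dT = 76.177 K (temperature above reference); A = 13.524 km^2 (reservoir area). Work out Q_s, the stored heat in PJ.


Step 1: Vr = A*1e6*hr = 13.524*1e6*139.4 = 1.885246e+09 m^3
Step 2: Q_s = Vr*rhoc*dT/1e12 = 1.885246e+09*2156.5*76.177/1e12 = 309.70 PJ
Q_s = 309.70 PJ


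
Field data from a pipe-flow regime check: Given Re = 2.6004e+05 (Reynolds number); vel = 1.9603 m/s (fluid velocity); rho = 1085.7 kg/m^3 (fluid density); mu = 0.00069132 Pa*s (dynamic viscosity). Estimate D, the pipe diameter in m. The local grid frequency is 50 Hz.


D = Re * mu / (rho * vel)
D = 2.6004e+05 * 0.00069132 / (1085.7 * 1.9603)
D = 0.084467 m


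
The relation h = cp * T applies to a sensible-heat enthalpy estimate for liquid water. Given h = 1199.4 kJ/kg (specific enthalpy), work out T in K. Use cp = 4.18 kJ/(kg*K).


T = h / cp
T = 1199.4 / 4.18
T = 286.9378 deg C
Convert to K: 286.9378 + 273.15 = 560.09 K
T = 560.09 K


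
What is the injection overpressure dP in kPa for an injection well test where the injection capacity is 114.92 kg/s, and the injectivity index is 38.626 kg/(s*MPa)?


dP = mdot * 1000 / II
dP = 114.92 * 1000 / 38.626
dP = 2975.2 kPa


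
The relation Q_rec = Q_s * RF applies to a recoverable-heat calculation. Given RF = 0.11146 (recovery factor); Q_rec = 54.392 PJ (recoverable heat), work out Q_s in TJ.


Q_s = Q_rec / RF
Q_s = 54.392 / 0.11146
Q_s = 487.9957 PJ
Convert: 487.9957 PJ * 1000.0 = 4.8800e+05 TJ
Q_s = 4.8800e+05 TJ


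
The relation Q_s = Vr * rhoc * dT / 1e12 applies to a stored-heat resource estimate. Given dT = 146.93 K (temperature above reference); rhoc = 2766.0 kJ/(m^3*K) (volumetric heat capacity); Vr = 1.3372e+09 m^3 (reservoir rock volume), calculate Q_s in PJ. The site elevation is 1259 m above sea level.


Q_s = Vr * rhoc * dT / 1e12
Q_s = 1.3372e+09 * 2766.0 * 146.93 / 1e12
Q_s = 543.45 PJ


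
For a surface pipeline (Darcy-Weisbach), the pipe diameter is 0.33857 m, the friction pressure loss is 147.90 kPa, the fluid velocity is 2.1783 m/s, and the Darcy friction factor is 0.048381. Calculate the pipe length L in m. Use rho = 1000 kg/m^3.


L = dP*1000*D / (f*rho*vel^2/2)
L = 147.90*1000*0.33857 / (0.048381*1000*2.1783^2/2)
L = 436.25 m


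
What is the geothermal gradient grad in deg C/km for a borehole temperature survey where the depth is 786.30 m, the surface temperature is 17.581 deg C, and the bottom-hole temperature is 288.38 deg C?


grad = (T_d - T_surf) / d * 1000
grad = (288.38 - 17.581) / 786.30 * 1000
grad = 344.40 deg C/km


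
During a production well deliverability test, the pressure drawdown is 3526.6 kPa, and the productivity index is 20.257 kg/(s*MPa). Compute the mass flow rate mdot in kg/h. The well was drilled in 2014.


mdot = PI * dP / 1000
mdot = 20.257 * 3526.6 / 1000
mdot = 71.43834 kg/s
Convert: 71.43834 kg/s * 3600.0 = 2.5718e+05 kg/h
mdot = 2.5718e+05 kg/h


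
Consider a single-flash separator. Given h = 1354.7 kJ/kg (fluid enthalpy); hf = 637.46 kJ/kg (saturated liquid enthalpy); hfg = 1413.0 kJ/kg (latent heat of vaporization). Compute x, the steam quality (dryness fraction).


x = (h - hf) / hfg
x = (1354.7 - 637.46) / 1413.0
x = 0.50760


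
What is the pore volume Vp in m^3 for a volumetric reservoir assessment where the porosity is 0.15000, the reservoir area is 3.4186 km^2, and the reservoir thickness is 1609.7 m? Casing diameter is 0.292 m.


Vp = A * 1e6 * hr * phi
Vp = 3.4186 * 1e6 * 1609.7 * 0.15000
Vp = 8.2544e+08 m^3


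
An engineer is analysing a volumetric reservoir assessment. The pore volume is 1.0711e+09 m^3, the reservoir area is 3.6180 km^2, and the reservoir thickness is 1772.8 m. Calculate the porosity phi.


phi = Vp / (A * 1e6 * hr)
phi = 1.0711e+09 / (3.6180 * 1e6 * 1772.8)
phi = 0.16699


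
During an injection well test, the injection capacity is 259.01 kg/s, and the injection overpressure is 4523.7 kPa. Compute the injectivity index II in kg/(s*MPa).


II = mdot * 1000 / dP
II = 259.01 * 1000 / 4523.7
II = 57.256 kg/(s*MPa)


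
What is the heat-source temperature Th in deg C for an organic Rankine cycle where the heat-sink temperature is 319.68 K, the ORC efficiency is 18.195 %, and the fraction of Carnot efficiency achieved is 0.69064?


Th = Tc / (1 - (eta_orc/100)/f)
Th = 319.68 / (1 - (18.195/100)/0.69064)
Th = 434.0242 K
Convert to deg C: 434.0242 - 273.15 = 160.87 deg C
Th = 160.87 deg C


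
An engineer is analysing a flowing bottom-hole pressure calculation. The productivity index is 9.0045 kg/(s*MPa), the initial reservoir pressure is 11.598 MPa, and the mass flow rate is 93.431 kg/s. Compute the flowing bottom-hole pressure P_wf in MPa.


P_wf = P_i - mdot / PI
P_wf = 11.598 - 93.431 / 9.0045
P_wf = 1.2220 MPa


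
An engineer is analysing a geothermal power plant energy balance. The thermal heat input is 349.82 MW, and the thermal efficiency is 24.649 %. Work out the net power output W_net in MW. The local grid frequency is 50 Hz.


W_net = eta / 100 * Q_in
W_net = 24.649 / 100 * 349.82
W_net = 86.227 MW


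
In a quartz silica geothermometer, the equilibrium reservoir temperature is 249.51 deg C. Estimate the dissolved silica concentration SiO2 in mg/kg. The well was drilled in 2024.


SiO2 = 10^(5.19 - 1309/(T_eq + 273.15))
SiO2 = 10^(5.19 - 1309/(249.51 + 273.15))
SiO2 = 484.73 mg/kg


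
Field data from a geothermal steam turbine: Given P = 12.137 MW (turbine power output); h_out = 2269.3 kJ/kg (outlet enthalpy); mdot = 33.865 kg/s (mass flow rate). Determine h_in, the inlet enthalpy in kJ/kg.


h_in = h_out + P * 1000 / mdot
h_in = 2269.3 + 12.137 * 1000 / 33.865
h_in = 2627.7 kJ/kg


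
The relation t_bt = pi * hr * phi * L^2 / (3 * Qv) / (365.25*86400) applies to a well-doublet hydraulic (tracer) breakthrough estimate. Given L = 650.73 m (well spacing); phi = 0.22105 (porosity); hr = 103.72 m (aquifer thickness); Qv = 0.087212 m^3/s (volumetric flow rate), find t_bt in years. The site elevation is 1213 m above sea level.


t_bt = pi * hr * phi * L^2 / (3 * Qv) / (365.25*86400)
t_bt = pi * 103.72 * 0.22105 * 650.73^2 / (3 * 0.087212) / (365.25*86400)
t_bt = 3.6941 years


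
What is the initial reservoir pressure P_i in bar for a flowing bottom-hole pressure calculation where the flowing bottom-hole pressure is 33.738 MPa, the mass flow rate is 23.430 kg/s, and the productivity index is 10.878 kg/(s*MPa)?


P_i = P_wf + mdot / PI
P_i = 33.738 + 23.430 / 10.878
P_i = 35.89189 MPa
Convert: 35.89189 MPa * 10.0 = 358.92 bar
P_i = 358.92 bar


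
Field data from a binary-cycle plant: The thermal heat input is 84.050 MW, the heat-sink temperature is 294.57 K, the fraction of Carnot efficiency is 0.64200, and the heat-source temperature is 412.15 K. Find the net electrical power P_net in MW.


Step 1: eta = (1 - Tc/Th)*f = (1 - 294.57/412.15)*0.642 = 0.1831526
Step 2: P_net = eta * Q_in = 0.1831526 * 84.05 = 15.394 MW
P_net = 15.394 MW


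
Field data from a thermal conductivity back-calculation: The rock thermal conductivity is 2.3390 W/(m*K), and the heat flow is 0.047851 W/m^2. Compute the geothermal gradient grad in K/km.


grad = q / k * 1000
grad = 0.047851 / 2.3390 * 1000
grad = 20.45789 deg C/km
Convert: 20.45789 deg C/km * 1.0 = 20.458 K/km
grad = 20.458 K/km


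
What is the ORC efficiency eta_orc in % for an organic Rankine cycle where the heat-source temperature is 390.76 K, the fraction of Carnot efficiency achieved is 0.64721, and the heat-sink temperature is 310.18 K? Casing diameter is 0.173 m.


eta_orc = (1 - Tc/Th) * f * 100
eta_orc = (1 - 310.18/390.76) * 0.64721 * 100
eta_orc = 13.346 %


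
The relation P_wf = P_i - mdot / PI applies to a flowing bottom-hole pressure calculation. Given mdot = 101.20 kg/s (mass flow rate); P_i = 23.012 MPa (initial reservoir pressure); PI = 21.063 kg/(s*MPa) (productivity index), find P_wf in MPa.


P_wf = P_i - mdot / PI
P_wf = 23.012 - 101.20 / 21.063
P_wf = 18.207 MPa


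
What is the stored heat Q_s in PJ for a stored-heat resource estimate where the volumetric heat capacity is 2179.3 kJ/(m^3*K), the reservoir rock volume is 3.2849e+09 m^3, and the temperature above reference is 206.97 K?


Q_s = Vr * rhoc * dT / 1e12
Q_s = 3.2849e+09 * 2179.3 * 206.97 / 1e12
Q_s = 1481.7 PJ


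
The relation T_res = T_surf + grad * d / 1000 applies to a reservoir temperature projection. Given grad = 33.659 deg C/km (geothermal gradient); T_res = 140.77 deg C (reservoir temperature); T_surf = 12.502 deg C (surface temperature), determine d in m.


d = (T_res - T_surf) / grad * 1000
d = (140.77 - 12.502) / 33.659 * 1000
d = 3810.8 m


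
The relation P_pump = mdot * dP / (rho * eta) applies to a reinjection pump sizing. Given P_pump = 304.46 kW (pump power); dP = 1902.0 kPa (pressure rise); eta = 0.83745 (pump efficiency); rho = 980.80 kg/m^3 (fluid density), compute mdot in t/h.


mdot = P_pump * rho * eta / dP
mdot = 304.46 * 980.80 * 0.83745 / 1902.0
mdot = 131.4798 kg/s
Convert: 131.4798 kg/s * 3.6 = 473.33 t/h
mdot = 473.33 t/h


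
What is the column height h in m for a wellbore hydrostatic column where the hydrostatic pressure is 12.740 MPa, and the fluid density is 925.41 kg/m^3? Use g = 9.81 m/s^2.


h = P * 1e6 / (g * rho)
h = 12.740 * 1e6 / (9.81 * 925.41)
h = 1403.4 m


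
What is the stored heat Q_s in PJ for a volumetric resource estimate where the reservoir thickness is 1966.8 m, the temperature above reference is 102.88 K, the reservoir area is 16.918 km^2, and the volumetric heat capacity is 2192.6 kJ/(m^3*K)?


Step 1: Vr = A*1e6*hr = 16.918*1e6*1966.8 = 3.327432e+10 m^3
Step 2: Q_s = Vr*rhoc*dT/1e12 = 3.327432e+10*2192.6*102.88/1e12 = 7505.8 PJ
Q_s = 7505.8 PJ


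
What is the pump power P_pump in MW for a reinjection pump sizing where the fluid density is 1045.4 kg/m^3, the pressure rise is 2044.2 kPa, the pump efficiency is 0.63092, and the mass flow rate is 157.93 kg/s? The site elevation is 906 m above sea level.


P_pump = mdot * dP / (rho * eta)
P_pump = 157.93 * 2044.2 / (1045.4 * 0.63092)
P_pump = 489.4758 kW
Convert: 489.4758 kW * 0.001 = 0.48948 MW
P_pump = 0.48948 MW


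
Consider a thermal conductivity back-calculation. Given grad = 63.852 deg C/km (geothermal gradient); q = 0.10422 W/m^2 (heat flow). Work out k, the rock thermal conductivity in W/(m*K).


k = q / (grad / 1000)
k = 0.10422 / (63.852 / 1000)
k = 1.6322 W/(m*K)


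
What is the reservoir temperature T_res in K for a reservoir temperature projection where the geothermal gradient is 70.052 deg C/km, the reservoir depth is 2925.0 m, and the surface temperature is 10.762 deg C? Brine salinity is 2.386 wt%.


T_res = T_surf + grad * d / 1000
T_res = 10.762 + 70.052 * 2925.0 / 1000
T_res = 215.6641 deg C
Convert to K: 215.6641 + 273.15 = 488.81 K
T_res = 488.81 K


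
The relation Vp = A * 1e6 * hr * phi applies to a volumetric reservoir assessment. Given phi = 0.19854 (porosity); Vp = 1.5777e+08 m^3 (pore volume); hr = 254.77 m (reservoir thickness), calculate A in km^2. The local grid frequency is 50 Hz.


A = Vp / (1e6 * hr * phi)
A = 1.5777e+08 / (1e6 * 254.77 * 0.19854)
A = 3.1191 km^2


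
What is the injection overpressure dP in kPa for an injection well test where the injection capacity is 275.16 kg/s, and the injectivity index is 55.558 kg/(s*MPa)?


dP = mdot * 1000 / II
dP = 275.16 * 1000 / 55.558
dP = 4952.7 kPa


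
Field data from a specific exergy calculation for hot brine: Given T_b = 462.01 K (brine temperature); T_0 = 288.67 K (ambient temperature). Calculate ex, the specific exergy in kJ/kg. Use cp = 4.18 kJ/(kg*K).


ex = cp * ((T_b - T_0) - T_0 * ln(T_b/T_0))
ex = 4.18 * ((462.01 - 288.67) - 288.67 * ln(462.01/288.67))
ex = 157.08 kJ/kg


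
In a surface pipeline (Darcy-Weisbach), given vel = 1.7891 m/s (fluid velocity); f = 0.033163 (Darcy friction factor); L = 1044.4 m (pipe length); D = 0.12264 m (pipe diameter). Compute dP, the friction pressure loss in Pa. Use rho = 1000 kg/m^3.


dP = f * (L/D) * (rho*vel^2/2) / 1000
dP = 0.033163 * (1044.4/0.12264) * (1000*1.7891^2/2) / 1000
dP = 451.9889 kPa
Convert: 451.9889 kPa * 1000.0 = 4.5199e+05 Pa
dP = 4.5199e+05 Pa


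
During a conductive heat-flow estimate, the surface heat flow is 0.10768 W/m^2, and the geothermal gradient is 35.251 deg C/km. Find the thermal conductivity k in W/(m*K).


k = q * 1000 / grad
k = 0.10768 * 1000 / 35.251
k = 3.0547 W/(m*K)


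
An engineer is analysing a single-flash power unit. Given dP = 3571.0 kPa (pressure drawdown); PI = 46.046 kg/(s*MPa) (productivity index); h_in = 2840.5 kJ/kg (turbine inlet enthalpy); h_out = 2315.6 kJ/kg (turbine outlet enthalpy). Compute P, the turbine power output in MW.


Step 1: mdot = PI * dP / 1000 = 46.046 * 3571.0 / 1000 = 164.4303 kg/s
Step 2: P = mdot*(h_in - h_out)/1000 = 164.4303*(2840.5 - 2315.6)/1000 = 86.309 MW
P = 86.309 MW


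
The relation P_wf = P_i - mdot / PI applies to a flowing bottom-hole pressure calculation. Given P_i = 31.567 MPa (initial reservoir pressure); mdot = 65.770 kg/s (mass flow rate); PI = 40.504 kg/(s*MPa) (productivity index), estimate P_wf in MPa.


P_wf = P_i - mdot / PI
P_wf = 31.567 - 65.770 / 40.504
P_wf = 29.943 MPa


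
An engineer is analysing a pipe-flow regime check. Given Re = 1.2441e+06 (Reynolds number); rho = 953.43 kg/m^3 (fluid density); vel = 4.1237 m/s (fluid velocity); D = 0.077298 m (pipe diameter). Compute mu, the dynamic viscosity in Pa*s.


mu = rho * vel * D / Re
mu = 953.43 * 4.1237 * 0.077298 / 1.2441e+06
mu = 0.00024428 Pa*s


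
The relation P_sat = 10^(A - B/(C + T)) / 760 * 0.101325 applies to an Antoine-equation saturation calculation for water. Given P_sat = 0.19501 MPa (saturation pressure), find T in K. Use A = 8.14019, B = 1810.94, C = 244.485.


T = B / (A - log10(P_sat * 760 / 0.101325)) - C
T = 1810.94 / (8.14019 - log10(0.19501 * 760 / 0.101325)) - 244.485
T = 119.5204 deg C
Convert to K: 119.5204 + 273.15 = 392.67 K
T = 392.67 K


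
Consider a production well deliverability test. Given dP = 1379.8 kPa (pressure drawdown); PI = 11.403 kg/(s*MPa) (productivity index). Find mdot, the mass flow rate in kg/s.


mdot = PI * dP / 1000
mdot = 11.403 * 1379.8 / 1000
mdot = 15.734 kg/s


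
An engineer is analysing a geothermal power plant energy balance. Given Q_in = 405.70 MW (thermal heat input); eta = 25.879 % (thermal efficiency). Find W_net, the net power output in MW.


W_net = eta / 100 * Q_in
W_net = 25.879 / 100 * 405.70
W_net = 104.99 MW


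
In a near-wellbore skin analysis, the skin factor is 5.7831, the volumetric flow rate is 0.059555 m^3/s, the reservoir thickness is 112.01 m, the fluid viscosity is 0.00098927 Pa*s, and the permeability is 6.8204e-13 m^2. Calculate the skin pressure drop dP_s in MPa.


dP_s = S * q * mu / (2*pi*k*hr) / 1000
dP_s = 5.7831 * 0.059555 * 0.00098927 / (2*pi*6.8204e-13*112.01) / 1000
dP_s = 709.8184 kPa
Convert: 709.8184 kPa * 0.001 = 0.70982 MPa
dP_s = 0.70982 MPa


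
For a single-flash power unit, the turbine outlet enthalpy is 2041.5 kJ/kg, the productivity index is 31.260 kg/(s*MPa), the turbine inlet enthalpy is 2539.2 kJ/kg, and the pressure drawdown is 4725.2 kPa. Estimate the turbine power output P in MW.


Step 1: mdot = PI * dP / 1000 = 31.26 * 4725.2 / 1000 = 147.7098 kg/s
Step 2: P = mdot*(h_in - h_out)/1000 = 147.7098*(2539.2 - 2041.5)/1000 = 73.515 MW
P = 73.515 MW


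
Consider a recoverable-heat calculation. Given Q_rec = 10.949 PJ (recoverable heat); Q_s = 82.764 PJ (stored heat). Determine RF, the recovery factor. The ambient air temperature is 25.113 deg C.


RF = Q_rec / Q_s
RF = 10.949 / 82.764
RF = 0.13229


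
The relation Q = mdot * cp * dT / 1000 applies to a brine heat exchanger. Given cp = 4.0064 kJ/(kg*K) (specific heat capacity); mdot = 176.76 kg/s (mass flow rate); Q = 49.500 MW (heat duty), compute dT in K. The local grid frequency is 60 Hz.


dT = Q * 1000 / (mdot * cp)
dT = 49.500 * 1000 / (176.76 * 4.0064)
dT = 69.898 K


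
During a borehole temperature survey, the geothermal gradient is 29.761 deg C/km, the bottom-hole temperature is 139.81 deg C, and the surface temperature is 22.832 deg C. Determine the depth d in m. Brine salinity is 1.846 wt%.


d = (T_d - T_surf) / grad * 1000
d = (139.81 - 22.832) / 29.761 * 1000
d = 3930.6 m


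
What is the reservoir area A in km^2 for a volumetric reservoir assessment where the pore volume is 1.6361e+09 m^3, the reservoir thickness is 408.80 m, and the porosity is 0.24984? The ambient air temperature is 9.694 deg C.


A = Vp / (1e6 * hr * phi)
A = 1.6361e+09 / (1e6 * 408.80 * 0.24984)
A = 16.019 km^2


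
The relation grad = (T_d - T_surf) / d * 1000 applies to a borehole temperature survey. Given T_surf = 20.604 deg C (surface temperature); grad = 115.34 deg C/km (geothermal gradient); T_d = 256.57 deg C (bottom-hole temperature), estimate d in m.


d = (T_d - T_surf) / grad * 1000
d = (256.57 - 20.604) / 115.34 * 1000
d = 2045.8 m


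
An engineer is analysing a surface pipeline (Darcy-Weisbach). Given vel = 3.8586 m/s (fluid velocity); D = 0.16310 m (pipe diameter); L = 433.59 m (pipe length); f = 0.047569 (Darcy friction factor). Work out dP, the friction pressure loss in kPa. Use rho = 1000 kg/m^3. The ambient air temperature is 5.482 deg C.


dP = f * (L/D) * (rho*vel^2/2) / 1000
dP = 0.047569 * (433.59/0.16310) * (1000*3.8586^2/2) / 1000
dP = 941.41 kPa


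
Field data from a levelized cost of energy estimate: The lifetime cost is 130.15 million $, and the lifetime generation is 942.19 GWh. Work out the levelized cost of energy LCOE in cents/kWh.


LCOE = C_tot / E_tot * 100
LCOE = 130.15 / 942.19 * 100
LCOE = 13.814 cents/kWh


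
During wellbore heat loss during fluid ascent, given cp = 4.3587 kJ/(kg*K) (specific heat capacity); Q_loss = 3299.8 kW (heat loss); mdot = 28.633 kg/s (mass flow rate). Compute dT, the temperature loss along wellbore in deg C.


dT = Q_loss / (mdot * cp)
dT = 3299.8 / (28.633 * 4.3587)
dT = 26.44014 K
Convert (temperature difference, 1 K = 1 deg C): 26.44014 K = 26.44014 deg C
dT = 26.440 deg C


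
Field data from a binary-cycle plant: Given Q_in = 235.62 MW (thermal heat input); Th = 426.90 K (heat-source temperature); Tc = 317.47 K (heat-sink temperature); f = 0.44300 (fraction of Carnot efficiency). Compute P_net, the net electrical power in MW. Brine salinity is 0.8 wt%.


Step 1: eta = (1 - Tc/Th)*f = (1 - 317.47/426.9)*0.443 = 0.1135570
Step 2: P_net = eta * Q_in = 0.1135570 * 235.62 = 26.756 MW
P_net = 26.756 MW


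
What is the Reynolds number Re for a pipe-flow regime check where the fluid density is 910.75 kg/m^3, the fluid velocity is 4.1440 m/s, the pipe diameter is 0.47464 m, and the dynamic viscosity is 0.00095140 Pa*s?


Re = rho * vel * D / mu
Re = 910.75 * 4.1440 * 0.47464 / 0.00095140
Re = 1.8829e+06


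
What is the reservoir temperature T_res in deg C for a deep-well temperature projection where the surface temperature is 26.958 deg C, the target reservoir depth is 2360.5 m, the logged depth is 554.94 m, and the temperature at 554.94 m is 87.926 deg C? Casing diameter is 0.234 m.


Step 1: grad = (T_d1 - T_surf)/d1 * 1000 = (87.926 - 26.958)/554.94 * 1000 = 109.8641 deg C/km
Step 2: T_res = T_surf + grad*d2/1000 = 26.958 + 109.8641*2360.5/1000 = 286.29 deg C
T_res = 286.29 deg C


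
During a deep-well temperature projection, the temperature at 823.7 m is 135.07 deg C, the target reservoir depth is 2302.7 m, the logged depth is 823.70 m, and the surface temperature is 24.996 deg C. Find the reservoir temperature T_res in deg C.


Step 1: grad = (T_d1 - T_surf)/d1 * 1000 = (135.07 - 24.996)/823.7 * 1000 = 133.6336 deg C/km
Step 2: T_res = T_surf + grad*d2/1000 = 24.996 + 133.6336*2302.7/1000 = 332.71 deg C
T_res = 332.71 deg C


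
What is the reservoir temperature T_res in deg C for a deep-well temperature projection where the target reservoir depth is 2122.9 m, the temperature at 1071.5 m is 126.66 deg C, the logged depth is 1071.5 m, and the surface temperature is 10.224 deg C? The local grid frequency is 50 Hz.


Step 1: grad = (T_d1 - T_surf)/d1 * 1000 = (126.66 - 10.224)/1071.5 * 1000 = 108.6664 deg C/km
Step 2: T_res = T_surf + grad*d2/1000 = 10.224 + 108.6664*2122.9/1000 = 240.91 deg C
T_res = 240.91 deg C


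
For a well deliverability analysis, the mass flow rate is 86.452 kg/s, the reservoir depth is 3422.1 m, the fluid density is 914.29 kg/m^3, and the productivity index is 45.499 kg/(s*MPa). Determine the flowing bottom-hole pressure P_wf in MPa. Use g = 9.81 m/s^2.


Step 1: P_i = rho*g*h/1e6 = 914.29*9.81*3422.1/1e6 = 30.69345 MPa
Step 2: P_wf = P_i - mdot/PI = 30.69345 - 86.452/45.499 = 28.793 MPa
P_wf = 28.793 MPa


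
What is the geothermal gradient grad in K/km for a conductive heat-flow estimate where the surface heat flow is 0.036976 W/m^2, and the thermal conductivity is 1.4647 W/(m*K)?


grad = q * 1000 / k
grad = 0.036976 * 1000 / 1.4647
grad = 25.24476 deg C/km
Convert: 25.24476 deg C/km * 1.0 = 25.245 K/km
grad = 25.245 K/km


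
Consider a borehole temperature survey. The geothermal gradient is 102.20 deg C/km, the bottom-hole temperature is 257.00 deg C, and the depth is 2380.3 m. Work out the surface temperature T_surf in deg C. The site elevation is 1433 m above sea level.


T_surf = T_d - grad * d / 1000
T_surf = 257.00 - 102.20 * 2380.3 / 1000
T_surf = 13.733 deg C


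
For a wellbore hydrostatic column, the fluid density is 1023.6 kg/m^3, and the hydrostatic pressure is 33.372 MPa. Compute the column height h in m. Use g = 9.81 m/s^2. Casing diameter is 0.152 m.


h = P * 1e6 / (g * rho)
h = 33.372 * 1e6 / (9.81 * 1023.6)
h = 3323.4 m


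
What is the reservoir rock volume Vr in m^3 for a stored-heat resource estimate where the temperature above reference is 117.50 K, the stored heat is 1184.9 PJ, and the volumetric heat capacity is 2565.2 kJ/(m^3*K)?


Vr = Q_s * 1e12 / (rhoc * dT)
Vr = 1184.9 * 1e12 / (2565.2 * 117.50)
Vr = 3.9312e+09 m^3


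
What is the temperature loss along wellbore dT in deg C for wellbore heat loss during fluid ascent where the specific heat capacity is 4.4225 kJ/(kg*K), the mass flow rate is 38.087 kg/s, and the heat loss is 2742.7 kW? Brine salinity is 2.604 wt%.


dT = Q_loss / (mdot * cp)
dT = 2742.7 / (38.087 * 4.4225)
dT = 16.28297 K
Convert (temperature difference, 1 K = 1 deg C): 16.28297 K = 16.28297 deg C
dT = 16.283 deg C


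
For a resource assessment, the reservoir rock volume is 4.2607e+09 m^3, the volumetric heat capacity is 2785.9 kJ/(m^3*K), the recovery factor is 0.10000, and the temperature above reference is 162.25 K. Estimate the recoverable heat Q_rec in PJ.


Step 1: Q_s = Vr*rhoc*dT/1e12 = 4.2607e+09*2785.9*162.25/1e12 = 1925.889 PJ
Step 2: Q_rec = Q_s * RF = 1925.889 * 0.1 = 192.59 PJ
Q_rec = 192.59 PJ


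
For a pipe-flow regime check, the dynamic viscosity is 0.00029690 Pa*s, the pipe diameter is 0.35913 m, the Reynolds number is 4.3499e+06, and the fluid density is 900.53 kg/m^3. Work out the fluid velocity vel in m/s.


vel = Re * mu / (rho * D)
vel = 4.3499e+06 * 0.00029690 / (900.53 * 0.35913)
vel = 3.9934 m/s


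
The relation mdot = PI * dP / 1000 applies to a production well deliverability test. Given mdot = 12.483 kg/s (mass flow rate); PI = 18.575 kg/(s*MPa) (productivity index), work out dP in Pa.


dP = mdot * 1000 / PI
dP = 12.483 * 1000 / 18.575
dP = 672.0323 kPa
Convert: 672.0323 kPa * 1000.0 = 6.7203e+05 Pa
dP = 6.7203e+05 Pa


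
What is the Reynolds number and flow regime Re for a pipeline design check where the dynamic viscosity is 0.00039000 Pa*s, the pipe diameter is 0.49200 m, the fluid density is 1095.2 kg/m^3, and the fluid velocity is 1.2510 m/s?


Step 1: Re = rho*vel*D/mu = 1095.2*1.251*0.492/0.00039 = 1.7284e+06
Step 2: Re = 1.7284e+06 > 4000, so flow is turbulent.
Re = 1.7284e+06 (turbulent)


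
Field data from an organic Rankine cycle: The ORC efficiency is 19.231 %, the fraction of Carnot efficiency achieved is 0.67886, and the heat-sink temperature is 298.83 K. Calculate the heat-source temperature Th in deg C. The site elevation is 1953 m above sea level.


Th = Tc / (1 - (eta_orc/100)/f)
Th = 298.83 / (1 - (19.231/100)/0.67886)
Th = 416.9432 K
Convert to deg C: 416.9432 - 273.15 = 143.79 deg C
Th = 143.79 deg C


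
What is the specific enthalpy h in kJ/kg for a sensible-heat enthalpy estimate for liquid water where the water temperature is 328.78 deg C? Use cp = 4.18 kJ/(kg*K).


h = cp * T
h = 4.18 * 328.78
h = 1374.3 kJ/kg


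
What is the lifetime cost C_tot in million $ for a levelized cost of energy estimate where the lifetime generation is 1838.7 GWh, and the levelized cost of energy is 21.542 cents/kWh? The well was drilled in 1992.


C_tot = LCOE / 100 * E_tot
C_tot = 21.542 / 100 * 1838.7
C_tot = 396.09 million $


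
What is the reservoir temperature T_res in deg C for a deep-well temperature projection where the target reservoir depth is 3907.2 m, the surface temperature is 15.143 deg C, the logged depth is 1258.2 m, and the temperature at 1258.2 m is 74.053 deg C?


Step 1: grad = (T_d1 - T_surf)/d1 * 1000 = (74.053 - 15.143)/1258.2 * 1000 = 46.82086 deg C/km
Step 2: T_res = T_surf + grad*d2/1000 = 15.143 + 46.82086*3907.2/1000 = 198.08 deg C
T_res = 198.08 deg C


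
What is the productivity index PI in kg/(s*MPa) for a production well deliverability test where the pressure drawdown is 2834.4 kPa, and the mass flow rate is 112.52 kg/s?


PI = mdot * 1000 / dP
PI = 112.52 * 1000 / 2834.4
PI = 39.698 kg/(s*MPa)


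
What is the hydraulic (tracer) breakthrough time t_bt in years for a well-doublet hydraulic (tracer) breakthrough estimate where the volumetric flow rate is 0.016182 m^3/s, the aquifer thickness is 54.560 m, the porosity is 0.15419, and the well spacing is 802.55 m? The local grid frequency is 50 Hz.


t_bt = pi * hr * phi * L^2 / (3 * Qv) / (365.25*86400)
t_bt = pi * 54.560 * 0.15419 * 802.55^2 / (3 * 0.016182) / (365.25*86400)
t_bt = 11.111 years


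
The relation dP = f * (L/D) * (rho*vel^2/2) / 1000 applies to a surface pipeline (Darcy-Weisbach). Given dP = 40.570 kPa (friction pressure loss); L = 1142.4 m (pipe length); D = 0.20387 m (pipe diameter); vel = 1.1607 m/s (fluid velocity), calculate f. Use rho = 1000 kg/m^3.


f = dP*1000 / ((L/D)*(rho*vel^2/2))
f = 40.570*1000 / ((1142.4/0.20387)*(1000*1.1607^2/2))
f = 0.010748


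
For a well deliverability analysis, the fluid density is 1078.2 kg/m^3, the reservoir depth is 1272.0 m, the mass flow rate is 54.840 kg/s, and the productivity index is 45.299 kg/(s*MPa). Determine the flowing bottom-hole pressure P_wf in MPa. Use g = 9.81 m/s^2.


Step 1: P_i = rho*g*h/1e6 = 1078.2*9.81*1272.0/1e6 = 13.45412 MPa
Step 2: P_wf = P_i - mdot/PI = 13.45412 - 54.84/45.299 = 12.243 MPa
P_wf = 12.243 MPa


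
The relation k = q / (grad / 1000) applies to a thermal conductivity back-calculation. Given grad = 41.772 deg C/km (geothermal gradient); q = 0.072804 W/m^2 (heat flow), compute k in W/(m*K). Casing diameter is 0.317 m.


k = q / (grad / 1000)
k = 0.072804 / (41.772 / 1000)
k = 1.7429 W/(m*K)


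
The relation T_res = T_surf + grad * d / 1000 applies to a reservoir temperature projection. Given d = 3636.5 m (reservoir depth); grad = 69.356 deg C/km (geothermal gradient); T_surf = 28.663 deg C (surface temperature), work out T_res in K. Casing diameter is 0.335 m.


T_res = T_surf + grad * d / 1000
T_res = 28.663 + 69.356 * 3636.5 / 1000
T_res = 280.8761 deg C
Convert to K: 280.8761 + 273.15 = 554.03 K
T_res = 554.03 K


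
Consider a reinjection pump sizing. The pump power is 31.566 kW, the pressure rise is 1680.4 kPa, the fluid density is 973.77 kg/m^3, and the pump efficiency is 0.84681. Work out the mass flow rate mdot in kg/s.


mdot = P_pump * rho * eta / dP
mdot = 31.566 * 973.77 * 0.84681 / 1680.4
mdot = 15.490 kg/s


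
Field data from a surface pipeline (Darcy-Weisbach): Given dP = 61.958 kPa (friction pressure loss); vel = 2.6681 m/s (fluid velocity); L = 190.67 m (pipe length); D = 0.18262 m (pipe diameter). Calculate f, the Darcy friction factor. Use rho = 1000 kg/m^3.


f = dP*1000 / ((L/D)*(rho*vel^2/2))
f = 61.958*1000 / ((190.67/0.18262)*(1000*2.6681^2/2))
f = 0.016672


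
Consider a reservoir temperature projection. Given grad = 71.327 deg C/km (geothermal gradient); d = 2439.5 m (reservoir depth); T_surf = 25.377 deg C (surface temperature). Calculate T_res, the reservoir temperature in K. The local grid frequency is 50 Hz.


T_res = T_surf + grad * d / 1000
T_res = 25.377 + 71.327 * 2439.5 / 1000
T_res = 199.3792 deg C
Convert to K: 199.3792 + 273.15 = 472.53 K
T_res = 472.53 K


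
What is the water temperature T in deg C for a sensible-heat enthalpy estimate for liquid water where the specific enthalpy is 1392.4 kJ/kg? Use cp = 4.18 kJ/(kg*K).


T = h / cp
T = 1392.4 / 4.18
T = 333.11 deg C


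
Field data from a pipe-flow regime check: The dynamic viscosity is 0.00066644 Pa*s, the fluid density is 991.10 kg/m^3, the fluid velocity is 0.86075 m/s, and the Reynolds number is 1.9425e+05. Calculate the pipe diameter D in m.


D = Re * mu / (rho * vel)
D = 1.9425e+05 * 0.00066644 / (991.10 * 0.86075)
D = 0.15175 m


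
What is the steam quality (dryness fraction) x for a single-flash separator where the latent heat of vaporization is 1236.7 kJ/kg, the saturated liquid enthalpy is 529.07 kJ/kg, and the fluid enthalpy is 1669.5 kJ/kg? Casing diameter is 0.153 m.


x = (h - hf) / hfg
x = (1669.5 - 529.07) / 1236.7
x = 0.92216


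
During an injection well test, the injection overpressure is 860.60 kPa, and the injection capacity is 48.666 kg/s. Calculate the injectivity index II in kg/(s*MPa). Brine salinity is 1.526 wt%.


II = mdot * 1000 / dP
II = 48.666 * 1000 / 860.60
II = 56.549 kg/(s*MPa)


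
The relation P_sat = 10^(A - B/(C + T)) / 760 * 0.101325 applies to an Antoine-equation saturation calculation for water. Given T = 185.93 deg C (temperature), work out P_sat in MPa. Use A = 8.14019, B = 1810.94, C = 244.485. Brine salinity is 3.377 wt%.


P_sat = 10^(A - B/(C + T)) / 760 * 0.101325
P_sat = 10^(8.14019 - 1810.94/(244.485 + 185.93)) / 760 * 0.101325
P_sat = 1.1420 MPa


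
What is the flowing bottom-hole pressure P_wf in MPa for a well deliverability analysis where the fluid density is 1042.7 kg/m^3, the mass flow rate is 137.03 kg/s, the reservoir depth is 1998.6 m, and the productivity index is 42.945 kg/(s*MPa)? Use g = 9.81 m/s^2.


Step 1: P_i = rho*g*h/1e6 = 1042.7*9.81*1998.6/1e6 = 20.44345 MPa
Step 2: P_wf = P_i - mdot/PI = 20.44345 - 137.03/42.945 = 17.253 MPa
P_wf = 17.253 MPa


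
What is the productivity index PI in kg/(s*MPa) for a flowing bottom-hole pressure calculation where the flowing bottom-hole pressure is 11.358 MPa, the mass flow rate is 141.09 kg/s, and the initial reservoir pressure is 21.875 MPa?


PI = mdot / (P_i - P_wf)
PI = 141.09 / (21.875 - 11.358)
PI = 13.415 kg/(s*MPa)


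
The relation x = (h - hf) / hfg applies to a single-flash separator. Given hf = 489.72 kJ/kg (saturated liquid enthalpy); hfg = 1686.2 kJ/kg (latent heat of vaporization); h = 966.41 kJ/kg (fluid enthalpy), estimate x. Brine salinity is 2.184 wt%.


x = (h - hf) / hfg
x = (966.41 - 489.72) / 1686.2
x = 0.28270


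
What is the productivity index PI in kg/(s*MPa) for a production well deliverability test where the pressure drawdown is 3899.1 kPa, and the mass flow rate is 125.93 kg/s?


PI = mdot * 1000 / dP
PI = 125.93 * 1000 / 3899.1
PI = 32.297 kg/(s*MPa)


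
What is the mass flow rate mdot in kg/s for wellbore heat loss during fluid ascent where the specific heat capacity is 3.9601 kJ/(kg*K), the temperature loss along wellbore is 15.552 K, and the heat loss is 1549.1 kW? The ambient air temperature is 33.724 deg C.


mdot = Q_loss / (cp * dT)
mdot = 1549.1 / (3.9601 * 15.552)
mdot = 25.153 kg/s


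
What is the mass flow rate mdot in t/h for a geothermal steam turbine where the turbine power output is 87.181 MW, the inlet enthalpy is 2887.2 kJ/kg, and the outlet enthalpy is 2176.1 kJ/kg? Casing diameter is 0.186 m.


mdot = P * 1000 / (h_in - h_out)
mdot = 87.181 * 1000 / (2887.2 - 2176.1)
mdot = 122.6002 kg/s
Convert: 122.6002 kg/s * 3.6 = 441.36 t/h
mdot = 441.36 t/h


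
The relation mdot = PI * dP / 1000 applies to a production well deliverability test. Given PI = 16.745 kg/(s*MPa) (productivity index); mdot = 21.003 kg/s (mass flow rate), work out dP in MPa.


dP = mdot * 1000 / PI
dP = 21.003 * 1000 / 16.745
dP = 1254.285 kPa
Convert: 1254.285 kPa * 0.001 = 1.2543 MPa
dP = 1.2543 MPa


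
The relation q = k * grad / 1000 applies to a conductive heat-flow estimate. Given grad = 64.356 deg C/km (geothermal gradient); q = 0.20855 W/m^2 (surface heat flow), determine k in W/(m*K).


k = q * 1000 / grad
k = 0.20855 * 1000 / 64.356
k = 3.2406 W/(m*K)


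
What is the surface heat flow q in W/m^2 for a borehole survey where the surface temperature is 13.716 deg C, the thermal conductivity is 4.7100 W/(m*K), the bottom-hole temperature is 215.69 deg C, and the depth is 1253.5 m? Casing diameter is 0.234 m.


Step 1: grad = (T_d - T_surf)/d * 1000 = (215.69 - 13.716)/1253.5 * 1000 = 161.1280 deg C/km
Step 2: q = k * grad / 1000 = 4.71 * 161.1280 / 1000 = 0.75891 W/m^2
q = 0.75891 W/m^2


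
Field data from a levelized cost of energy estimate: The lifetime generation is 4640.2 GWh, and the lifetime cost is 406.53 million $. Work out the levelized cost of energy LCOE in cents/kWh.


LCOE = C_tot / E_tot * 100
LCOE = 406.53 / 4640.2 * 100
LCOE = 8.7610 cents/kWh


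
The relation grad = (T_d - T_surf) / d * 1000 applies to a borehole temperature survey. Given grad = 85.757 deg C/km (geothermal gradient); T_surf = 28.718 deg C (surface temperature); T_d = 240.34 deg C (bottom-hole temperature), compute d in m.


d = (T_d - T_surf) / grad * 1000
d = (240.34 - 28.718) / 85.757 * 1000
d = 2467.7 m
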